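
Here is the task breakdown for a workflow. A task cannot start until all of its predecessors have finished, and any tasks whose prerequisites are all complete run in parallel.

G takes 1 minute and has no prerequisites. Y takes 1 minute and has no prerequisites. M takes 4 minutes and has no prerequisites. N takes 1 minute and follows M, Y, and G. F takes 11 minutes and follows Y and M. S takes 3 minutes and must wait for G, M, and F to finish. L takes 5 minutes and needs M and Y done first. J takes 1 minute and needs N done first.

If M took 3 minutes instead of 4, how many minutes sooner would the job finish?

As given, the longest chain is M→F→S = 4+11+3 = 18, so the finish is 18 minutes.
Since M is critical, the -1 change carries straight to that chain (now 17 minutes).
No other chain overtakes it, so the finish is 17 minutes.
Change in finish: 17 − 18 = -1 minutes.

1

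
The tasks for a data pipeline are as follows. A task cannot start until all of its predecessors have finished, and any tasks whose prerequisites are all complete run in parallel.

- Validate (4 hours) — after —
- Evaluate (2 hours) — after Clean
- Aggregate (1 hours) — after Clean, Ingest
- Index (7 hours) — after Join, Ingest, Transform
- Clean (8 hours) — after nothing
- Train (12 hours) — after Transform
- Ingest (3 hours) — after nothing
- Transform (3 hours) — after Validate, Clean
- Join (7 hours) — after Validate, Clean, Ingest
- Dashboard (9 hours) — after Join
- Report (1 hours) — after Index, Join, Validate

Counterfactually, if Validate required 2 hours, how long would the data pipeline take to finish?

24

As given, the longest chain is Clean→Join→Dashboard = 8+7+9 = 24, so the finish is 24 hours.
Validate is off the critical path — its longest chain is 20 hours, giving 4 of slack.
The critical path is still Clean→Join→Dashboard; finish is now 24 hours.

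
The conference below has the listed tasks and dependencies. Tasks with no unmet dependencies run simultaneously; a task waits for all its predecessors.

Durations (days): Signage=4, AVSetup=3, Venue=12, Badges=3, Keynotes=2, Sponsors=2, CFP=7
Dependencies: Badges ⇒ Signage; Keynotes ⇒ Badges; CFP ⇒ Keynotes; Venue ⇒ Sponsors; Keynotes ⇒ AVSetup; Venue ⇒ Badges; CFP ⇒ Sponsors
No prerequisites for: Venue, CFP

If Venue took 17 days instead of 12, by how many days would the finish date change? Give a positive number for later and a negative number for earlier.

5

Baseline: Venue→Badges→Signage = 12+3+4 = 19 → 19 days.
Venue is on the critical path; changing it to 17 makes that path 24 days.
No other chain overtakes it, so the finish is 24 days.
Change in finish: 24 − 19 = +5 days.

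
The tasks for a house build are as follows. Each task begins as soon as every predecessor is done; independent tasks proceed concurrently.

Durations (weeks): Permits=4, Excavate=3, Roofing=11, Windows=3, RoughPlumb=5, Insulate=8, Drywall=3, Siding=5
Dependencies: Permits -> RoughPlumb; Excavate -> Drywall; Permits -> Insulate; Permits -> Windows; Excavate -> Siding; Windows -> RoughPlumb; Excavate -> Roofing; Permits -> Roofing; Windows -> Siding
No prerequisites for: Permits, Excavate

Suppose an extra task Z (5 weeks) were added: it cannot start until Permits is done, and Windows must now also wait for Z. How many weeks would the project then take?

17

Originally the project takes 15 weeks.
With Z inserted, Windows now waits for max(Permits, Z).
New critical path: Permits→Z→Windows→RoughPlumb = 4+5+3+5 = 17 ⇒ 17 weeks.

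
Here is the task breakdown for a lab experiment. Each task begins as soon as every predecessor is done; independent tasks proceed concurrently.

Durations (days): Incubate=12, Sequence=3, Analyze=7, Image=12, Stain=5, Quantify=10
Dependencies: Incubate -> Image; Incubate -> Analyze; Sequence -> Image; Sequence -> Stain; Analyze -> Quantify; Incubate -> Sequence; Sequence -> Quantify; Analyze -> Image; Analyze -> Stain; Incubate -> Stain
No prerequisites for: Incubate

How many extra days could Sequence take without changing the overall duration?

The longest chain is Incubate→Analyze→Image = 12+7+12 = 31; overall finish 31 days.
The longest chain containing Sequence totals 27 days.
Slack of Sequence = 16 − 12 = 4 days.

4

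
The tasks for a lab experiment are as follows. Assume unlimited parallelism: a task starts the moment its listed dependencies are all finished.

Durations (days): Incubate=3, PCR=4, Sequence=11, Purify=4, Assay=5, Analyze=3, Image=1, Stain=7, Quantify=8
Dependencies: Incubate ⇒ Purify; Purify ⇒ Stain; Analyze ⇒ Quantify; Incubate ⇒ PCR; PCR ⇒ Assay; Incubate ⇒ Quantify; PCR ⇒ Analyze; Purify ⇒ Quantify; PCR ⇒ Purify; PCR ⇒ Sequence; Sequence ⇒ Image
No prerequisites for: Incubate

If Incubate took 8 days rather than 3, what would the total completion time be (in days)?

24

The binding path is Incubate→PCR→Sequence→Image = 3+4+11+1 = 19; finish at 19 days.
Incubate is on the critical path; changing it to 8 makes that path 24 days.
No other chain overtakes it, so the finish is 24 days.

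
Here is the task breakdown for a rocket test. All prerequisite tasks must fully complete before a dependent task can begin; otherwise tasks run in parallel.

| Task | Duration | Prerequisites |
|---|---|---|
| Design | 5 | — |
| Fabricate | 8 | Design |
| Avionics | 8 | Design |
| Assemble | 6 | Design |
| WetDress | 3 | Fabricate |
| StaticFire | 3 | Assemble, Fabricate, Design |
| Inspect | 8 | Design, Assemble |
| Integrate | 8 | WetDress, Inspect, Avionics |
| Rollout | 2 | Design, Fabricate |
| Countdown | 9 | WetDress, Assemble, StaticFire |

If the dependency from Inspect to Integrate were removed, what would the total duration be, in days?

Before: longest chain Design→Assemble→Inspect→Integrate = 5+6+8+8 = 27, finish 27.
Without Inspect→Integrate, Integrate's earliest start moves from 19 to 16.
After: Design→Fabricate→WetDress→Countdown = 5+8+3+9 = 25 → 25 days.

25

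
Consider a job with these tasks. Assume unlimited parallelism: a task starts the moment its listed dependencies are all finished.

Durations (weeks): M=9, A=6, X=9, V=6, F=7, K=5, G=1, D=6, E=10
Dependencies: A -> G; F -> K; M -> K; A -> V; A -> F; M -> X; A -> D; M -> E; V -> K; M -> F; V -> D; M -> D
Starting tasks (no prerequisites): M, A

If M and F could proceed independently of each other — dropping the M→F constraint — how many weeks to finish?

Original critical path: M→F→K = 9+7+5 = 21 ⇒ 21 weeks.
Without M→F, F's earliest start moves from 9 to 6.
New critical path: M→E = 9+10 = 19 ⇒ 19 weeks.

19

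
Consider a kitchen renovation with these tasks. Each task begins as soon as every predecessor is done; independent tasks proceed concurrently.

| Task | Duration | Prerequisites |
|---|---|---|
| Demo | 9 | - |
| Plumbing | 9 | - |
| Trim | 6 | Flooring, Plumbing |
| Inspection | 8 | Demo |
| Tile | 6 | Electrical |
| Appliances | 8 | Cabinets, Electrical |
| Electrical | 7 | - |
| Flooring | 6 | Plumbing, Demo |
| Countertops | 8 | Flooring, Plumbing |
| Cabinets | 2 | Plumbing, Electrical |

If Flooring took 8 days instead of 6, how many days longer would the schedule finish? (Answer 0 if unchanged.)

Baseline: Demo→Flooring→Countertops = 9+6+8 = 23 → 23 days.
Flooring lies on that path, so at 8 days the path becomes 25 days.
That remains the longest chain; total 25 days.
Change in finish: 25 − 23 = +2 days.

2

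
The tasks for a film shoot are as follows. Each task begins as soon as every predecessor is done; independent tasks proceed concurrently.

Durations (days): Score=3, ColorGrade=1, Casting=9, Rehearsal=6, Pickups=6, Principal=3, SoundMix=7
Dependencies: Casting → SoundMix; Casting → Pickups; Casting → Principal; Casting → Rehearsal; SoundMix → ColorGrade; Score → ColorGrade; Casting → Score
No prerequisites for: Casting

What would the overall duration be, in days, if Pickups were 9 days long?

18

The binding path is Casting→SoundMix→ColorGrade = 9+7+1 = 17; finish at 17 days.
Pickups is off the critical path — its longest chain is 15 days, giving 2 of slack.
Now Casting→Pickups = 9+9 = 18 is longest, so the finish becomes 18 days.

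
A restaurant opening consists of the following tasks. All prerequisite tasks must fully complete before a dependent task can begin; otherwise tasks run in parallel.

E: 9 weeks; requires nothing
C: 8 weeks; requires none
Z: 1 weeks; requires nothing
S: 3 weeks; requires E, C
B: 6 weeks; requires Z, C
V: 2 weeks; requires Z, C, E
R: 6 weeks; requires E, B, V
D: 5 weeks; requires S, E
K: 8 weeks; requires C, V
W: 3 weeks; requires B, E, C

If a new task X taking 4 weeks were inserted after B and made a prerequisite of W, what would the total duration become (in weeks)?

Originally the project takes 20 weeks.
With X inserted, W now waits for max(B, E, C, X).
New critical path: C→B→X→W = 8+6+4+3 = 21 ⇒ 21 weeks.

21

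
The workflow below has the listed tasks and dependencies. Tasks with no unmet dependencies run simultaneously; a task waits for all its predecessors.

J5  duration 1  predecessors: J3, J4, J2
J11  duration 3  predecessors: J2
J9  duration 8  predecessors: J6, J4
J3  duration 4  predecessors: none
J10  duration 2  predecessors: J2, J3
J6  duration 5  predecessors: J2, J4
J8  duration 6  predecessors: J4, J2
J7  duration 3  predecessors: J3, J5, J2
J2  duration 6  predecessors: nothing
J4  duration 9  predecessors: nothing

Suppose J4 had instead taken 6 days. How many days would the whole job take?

19

Actual critical path: J4→J6→J9 = 9+5+8 = 22 ⇒ 22 days.
J4 lies on that path, so at 6 days the path becomes 19 days.
New critical path: J2→J6→J9 = 6+5+8 = 19 ⇒ 19 days.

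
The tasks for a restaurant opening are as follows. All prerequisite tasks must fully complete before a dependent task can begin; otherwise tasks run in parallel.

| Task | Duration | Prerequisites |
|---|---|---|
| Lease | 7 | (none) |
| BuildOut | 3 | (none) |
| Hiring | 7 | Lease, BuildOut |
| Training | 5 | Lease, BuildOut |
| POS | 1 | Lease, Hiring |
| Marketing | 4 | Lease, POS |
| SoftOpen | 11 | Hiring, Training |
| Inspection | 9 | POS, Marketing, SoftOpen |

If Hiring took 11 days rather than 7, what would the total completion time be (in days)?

38

Baseline: Lease→Hiring→SoftOpen→Inspection = 7+7+11+9 = 34 → 34 days.
Since Hiring is critical, the +4 change carries straight to that chain (now 38 days).
That remains the longest chain; total 38 days.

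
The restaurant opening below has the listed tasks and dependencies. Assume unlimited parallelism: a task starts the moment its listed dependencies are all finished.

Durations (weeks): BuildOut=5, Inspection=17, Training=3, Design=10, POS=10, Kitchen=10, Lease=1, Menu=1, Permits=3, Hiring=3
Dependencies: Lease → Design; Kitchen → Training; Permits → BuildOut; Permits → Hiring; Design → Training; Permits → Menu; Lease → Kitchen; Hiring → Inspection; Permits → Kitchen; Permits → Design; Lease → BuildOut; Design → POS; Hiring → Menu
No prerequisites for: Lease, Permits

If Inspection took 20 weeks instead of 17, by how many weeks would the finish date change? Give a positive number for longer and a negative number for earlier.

Baseline: Permits→Hiring→Inspection = 3+3+17 = 23 → 23 weeks.
Since Inspection is critical, the +3 change carries straight to that chain (now 26 weeks).
No other chain overtakes it, so the finish is 26 weeks.
Change in finish: 26 − 23 = +3 weeks.

3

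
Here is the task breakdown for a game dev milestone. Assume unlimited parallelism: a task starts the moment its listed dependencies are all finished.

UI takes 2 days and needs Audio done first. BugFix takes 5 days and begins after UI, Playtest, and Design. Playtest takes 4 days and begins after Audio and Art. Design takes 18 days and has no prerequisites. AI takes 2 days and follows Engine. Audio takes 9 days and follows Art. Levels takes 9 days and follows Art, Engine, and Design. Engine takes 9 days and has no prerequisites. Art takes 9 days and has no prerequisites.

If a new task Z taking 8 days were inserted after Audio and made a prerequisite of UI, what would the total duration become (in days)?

33

Originally the schedule takes 27 days.
With Z inserted, UI now waits for max(Audio, Z).
New critical path: Art→Audio→Z→UI→BugFix = 9+9+8+2+5 = 33 ⇒ 33 days.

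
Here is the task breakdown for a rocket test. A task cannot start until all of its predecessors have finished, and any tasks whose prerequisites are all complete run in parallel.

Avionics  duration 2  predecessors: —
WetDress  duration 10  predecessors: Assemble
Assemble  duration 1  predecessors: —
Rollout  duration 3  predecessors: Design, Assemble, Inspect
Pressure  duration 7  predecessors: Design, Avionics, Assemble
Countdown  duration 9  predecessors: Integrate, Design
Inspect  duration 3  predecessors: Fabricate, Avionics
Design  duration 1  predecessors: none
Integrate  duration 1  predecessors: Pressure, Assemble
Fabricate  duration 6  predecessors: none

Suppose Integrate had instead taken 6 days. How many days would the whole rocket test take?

24

Actual critical path: Avionics→Pressure→Integrate→Countdown = 2+7+1+9 = 19 ⇒ 19 days.
Integrate lies on that path, so at 6 days the path becomes 24 days.
The critical path is still Avionics→Pressure→Integrate→Countdown; finish is now 24 days.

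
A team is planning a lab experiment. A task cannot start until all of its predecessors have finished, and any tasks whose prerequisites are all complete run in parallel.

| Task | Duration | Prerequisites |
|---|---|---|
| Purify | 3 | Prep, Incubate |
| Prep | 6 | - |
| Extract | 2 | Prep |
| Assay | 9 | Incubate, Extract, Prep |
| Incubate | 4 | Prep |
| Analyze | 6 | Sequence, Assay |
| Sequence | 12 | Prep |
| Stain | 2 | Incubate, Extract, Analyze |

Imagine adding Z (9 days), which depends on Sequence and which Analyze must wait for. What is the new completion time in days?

35

Originally the project takes 27 days.
With Z inserted, Analyze now waits for max(Sequence, Assay, Z).
New critical path: Prep→Sequence→Z→Analyze→Stain = 6+12+9+6+2 = 35 ⇒ 35 days.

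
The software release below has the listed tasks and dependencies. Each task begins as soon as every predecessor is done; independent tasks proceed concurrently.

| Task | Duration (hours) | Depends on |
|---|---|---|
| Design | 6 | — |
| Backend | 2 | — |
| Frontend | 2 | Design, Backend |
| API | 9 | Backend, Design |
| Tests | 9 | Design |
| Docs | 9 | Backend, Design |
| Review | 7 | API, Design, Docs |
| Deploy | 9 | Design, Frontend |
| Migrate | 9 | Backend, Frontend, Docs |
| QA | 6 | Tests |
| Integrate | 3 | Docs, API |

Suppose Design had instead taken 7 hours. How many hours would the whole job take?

Actual critical path: Design→Docs→Migrate = 6+9+9 = 24 ⇒ 24 hours.
Design is on the critical path; changing it to 7 makes that path 25 hours.
No other chain overtakes it, so the finish is 25 hours.

25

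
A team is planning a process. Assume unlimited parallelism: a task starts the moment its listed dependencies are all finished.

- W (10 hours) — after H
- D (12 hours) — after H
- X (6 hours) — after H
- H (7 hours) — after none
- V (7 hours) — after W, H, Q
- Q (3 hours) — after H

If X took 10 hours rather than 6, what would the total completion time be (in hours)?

24

Baseline: H→W→V = 7+10+7 = 24 → 24 hours.
The longest path through X is only 13 hours, so X has float 11.
No other chain overtakes it, so the finish is 24 hours.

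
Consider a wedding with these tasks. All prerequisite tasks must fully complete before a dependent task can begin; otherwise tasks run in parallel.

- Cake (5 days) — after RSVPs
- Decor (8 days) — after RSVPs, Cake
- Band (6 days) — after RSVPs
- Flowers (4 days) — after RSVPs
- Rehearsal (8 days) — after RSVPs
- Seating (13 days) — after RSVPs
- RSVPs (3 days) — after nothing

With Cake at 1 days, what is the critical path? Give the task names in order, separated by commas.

The binding path is RSVPs→Cake→Decor = 3+5+8 = 16; finish at 16 days.
Since Cake is critical, the -4 change carries straight to that chain (now 12 days).
The binding chain switches to RSVPs→Seating = 3+13 = 16; finish 16 days.

RSVPs, Seating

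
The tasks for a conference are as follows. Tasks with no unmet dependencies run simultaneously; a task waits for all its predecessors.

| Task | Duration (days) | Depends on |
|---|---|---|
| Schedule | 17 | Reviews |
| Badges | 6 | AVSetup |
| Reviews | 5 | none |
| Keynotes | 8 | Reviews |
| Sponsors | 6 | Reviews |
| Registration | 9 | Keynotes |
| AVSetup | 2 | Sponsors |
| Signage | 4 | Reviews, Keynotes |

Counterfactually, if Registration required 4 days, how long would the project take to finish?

22

Baseline: Reviews→Keynotes→Registration = 5+8+9 = 22 → 22 days.
Since Registration is critical, the -5 change carries straight to that chain (now 17 days).
New critical path: Reviews→Schedule = 5+17 = 22 ⇒ 22 days.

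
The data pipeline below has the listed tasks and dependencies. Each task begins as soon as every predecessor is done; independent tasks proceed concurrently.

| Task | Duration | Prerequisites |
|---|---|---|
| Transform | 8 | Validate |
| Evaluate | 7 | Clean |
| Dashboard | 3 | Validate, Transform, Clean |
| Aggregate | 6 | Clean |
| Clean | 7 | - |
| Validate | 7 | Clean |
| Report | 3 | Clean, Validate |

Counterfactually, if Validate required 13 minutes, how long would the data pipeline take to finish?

Baseline: Clean→Validate→Transform→Dashboard = 7+7+8+3 = 25 → 25 minutes.
Since Validate is critical, the +6 change carries straight to that chain (now 31 minutes).
That remains the longest chain; total 31 minutes.

31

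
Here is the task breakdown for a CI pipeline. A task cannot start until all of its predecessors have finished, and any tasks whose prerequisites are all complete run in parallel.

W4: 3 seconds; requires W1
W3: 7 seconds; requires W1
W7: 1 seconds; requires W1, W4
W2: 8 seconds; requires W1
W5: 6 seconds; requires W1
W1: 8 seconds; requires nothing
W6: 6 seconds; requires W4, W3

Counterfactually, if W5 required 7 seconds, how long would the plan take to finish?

Actual critical path: W1→W3→W6 = 8+7+6 = 21 ⇒ 21 seconds.
The longest path through W5 is only 14 seconds, so W5 has float 7.
No other chain overtakes it, so the finish is 21 seconds.

21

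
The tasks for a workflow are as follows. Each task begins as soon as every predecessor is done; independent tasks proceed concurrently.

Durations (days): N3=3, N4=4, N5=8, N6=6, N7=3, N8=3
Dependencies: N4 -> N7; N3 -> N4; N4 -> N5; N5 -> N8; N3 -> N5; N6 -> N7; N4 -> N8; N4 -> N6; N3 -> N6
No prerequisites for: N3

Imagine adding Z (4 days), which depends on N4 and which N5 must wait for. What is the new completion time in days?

Originally the workflow takes 18 days.
With Z inserted, N5 now waits for max(N4, N3, Z).
New critical path: N3→N4→Z→N5→N8 = 3+4+4+8+3 = 22 ⇒ 22 days.

22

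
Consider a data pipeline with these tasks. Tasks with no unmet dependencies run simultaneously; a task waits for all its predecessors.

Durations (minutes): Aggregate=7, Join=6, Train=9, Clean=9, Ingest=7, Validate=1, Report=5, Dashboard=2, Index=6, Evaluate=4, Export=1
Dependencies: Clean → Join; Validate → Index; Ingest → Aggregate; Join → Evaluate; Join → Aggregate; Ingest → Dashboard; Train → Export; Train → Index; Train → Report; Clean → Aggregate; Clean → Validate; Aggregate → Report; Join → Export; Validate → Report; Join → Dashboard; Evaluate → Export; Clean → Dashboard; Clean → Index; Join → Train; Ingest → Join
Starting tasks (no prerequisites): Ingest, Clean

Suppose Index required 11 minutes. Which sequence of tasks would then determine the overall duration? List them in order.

Clean, Join, Train, Index

Actual critical path: Clean→Join→Train→Index = 9+6+9+6 = 30 ⇒ 30 minutes.
Index is on the critical path; changing it to 11 makes that path 35 minutes.
No other chain overtakes it, so the finish is 35 minutes.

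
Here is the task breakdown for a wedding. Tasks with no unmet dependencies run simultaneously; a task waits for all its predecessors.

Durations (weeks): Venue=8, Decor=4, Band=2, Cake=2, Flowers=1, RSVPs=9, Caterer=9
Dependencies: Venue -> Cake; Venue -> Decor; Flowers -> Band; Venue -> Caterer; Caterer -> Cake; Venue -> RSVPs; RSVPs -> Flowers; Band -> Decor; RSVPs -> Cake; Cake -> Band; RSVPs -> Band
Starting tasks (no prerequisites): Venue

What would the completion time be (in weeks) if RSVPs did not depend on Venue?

25

Before: longest chain Venue→Caterer→Cake→Band→Decor = 8+9+2+2+4 = 25, finish 25.
Without Venue→RSVPs, RSVPs's earliest start moves from 8 to 0.
After: Venue→Caterer→Cake→Band→Decor = 8+9+2+2+4 = 25 → 25 weeks.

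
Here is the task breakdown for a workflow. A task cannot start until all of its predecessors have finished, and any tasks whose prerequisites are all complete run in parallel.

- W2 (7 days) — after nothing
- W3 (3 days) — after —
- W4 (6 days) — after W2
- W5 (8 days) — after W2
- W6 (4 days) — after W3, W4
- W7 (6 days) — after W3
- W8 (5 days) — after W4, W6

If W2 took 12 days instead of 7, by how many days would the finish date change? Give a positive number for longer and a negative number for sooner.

Critical path before the change: W2→W4→W6→W8 = 7+6+4+5 = 22 giving 22 days.
W2 lies on that path, so at 12 days the path becomes 27 days.
No other chain overtakes it, so the finish is 27 days.
Change in finish: 27 − 22 = +5 days.

5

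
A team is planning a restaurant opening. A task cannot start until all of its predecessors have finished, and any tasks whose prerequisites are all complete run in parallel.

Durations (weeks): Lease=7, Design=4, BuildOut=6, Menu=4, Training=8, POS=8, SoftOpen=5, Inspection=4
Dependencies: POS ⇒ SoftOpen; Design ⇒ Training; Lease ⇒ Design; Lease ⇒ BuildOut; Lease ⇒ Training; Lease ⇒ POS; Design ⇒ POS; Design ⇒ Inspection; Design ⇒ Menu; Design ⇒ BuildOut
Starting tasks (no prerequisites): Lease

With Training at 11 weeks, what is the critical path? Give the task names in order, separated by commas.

Lease, Design, POS, SoftOpen

As given, the longest chain is Lease→Design→POS→SoftOpen = 7+4+8+5 = 24, so the finish is 24 weeks.
Training has 5 weeks of float (longest path through it is 19).
That remains the longest chain; total 24 weeks.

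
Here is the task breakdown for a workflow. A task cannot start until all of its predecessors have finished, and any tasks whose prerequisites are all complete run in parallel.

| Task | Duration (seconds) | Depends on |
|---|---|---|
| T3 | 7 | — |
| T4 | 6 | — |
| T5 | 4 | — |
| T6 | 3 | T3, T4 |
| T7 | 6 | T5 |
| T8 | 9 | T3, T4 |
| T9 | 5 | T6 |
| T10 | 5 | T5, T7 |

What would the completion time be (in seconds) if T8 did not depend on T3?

Before: longest chain T3→T8 = 7+9 = 16, finish 16.
Without T3→T8, T8's earliest start moves from 7 to 6.
New critical path: T3→T6→T9 = 7+3+5 = 15 ⇒ 15 seconds.

15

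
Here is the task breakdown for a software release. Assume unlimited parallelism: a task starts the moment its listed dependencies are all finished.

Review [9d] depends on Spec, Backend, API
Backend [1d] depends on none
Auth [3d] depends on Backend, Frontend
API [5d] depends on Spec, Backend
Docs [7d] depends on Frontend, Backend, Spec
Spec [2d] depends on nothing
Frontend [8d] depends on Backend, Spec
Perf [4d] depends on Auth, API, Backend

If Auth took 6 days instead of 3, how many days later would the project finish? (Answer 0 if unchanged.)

3

As given, the longest chain is Spec→Frontend→Auth→Perf = 2+8+3+4 = 17, so the finish is 17 days.
Since Auth is critical, the +3 change carries straight to that chain (now 20 days).
No other chain overtakes it, so the finish is 20 days.
Change in finish: 20 − 17 = +3 days.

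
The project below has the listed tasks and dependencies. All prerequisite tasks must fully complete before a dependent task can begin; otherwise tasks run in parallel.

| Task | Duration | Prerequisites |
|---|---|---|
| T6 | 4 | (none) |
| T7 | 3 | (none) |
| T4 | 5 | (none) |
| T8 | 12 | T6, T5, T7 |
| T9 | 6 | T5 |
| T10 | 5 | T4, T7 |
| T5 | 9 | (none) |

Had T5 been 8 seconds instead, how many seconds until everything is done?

Baseline: T5→T8 = 9+12 = 21 → 21 seconds.
T5 lies on that path, so at 8 seconds the path becomes 20 seconds.
No other chain overtakes it, so the finish is 20 seconds.

20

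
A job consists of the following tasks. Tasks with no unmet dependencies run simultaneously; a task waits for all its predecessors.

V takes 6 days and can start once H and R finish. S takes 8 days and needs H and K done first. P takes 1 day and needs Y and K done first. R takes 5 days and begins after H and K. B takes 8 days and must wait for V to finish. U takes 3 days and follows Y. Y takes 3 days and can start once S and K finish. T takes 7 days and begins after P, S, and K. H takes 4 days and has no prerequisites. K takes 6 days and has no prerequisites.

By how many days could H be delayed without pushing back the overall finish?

K→S→Y→P→T = 6+8+3+1+7 = 25 sets the makespan at 25 days.
H finishes as early as 4 and must finish by 6.
Float = 25 − 23 = 2.

2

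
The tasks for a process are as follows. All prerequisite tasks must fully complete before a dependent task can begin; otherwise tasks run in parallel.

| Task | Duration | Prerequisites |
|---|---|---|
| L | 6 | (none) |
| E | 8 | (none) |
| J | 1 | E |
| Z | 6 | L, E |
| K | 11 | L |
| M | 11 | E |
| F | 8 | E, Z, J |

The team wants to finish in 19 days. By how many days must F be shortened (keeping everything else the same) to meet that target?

3

Current finish: 22 days; target: 19.
F is on every critical path, so each day cut from F cuts the finish by one (this holds down to a finish of 19).
Need 22 − 19 = 3 days off F → F becomes 5 days, finish becomes 19.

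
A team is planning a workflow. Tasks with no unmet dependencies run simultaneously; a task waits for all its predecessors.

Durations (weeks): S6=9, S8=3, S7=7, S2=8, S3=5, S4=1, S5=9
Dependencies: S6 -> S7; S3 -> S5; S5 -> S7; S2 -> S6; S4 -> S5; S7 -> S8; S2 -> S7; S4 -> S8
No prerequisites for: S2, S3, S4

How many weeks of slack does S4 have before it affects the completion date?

The longest chain is S2→S6→S7→S8 = 8+9+7+3 = 27; overall finish 27 weeks.
S4 finishes as early as 1 and must finish by 8.
So S4 can slip 8 − 1 = 7 weeks.

7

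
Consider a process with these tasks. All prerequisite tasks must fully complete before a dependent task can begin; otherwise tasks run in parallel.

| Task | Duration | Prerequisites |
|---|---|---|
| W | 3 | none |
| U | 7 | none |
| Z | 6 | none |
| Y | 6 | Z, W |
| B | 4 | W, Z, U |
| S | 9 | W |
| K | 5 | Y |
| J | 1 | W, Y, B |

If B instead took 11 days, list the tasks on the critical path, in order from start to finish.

U, B, J

As given, the longest chain is Z→Y→K = 6+6+5 = 17, so the finish is 17 days.
The longest path through B is only 12 days, so B has float 5.
New critical path: U→B→J = 7+11+1 = 19 ⇒ 19 days.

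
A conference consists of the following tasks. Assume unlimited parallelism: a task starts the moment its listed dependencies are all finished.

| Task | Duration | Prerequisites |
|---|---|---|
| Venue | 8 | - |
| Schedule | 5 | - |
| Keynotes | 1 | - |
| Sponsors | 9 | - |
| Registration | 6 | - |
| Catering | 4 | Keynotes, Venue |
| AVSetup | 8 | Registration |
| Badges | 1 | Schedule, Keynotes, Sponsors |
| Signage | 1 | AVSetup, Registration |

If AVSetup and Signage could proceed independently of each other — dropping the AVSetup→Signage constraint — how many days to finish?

Original critical path: Registration→AVSetup→Signage = 6+8+1 = 15 ⇒ 15 days.
Without AVSetup→Signage, Signage's earliest start moves from 14 to 6.
After: Registration→AVSetup = 6+8 = 14 → 14 days.

14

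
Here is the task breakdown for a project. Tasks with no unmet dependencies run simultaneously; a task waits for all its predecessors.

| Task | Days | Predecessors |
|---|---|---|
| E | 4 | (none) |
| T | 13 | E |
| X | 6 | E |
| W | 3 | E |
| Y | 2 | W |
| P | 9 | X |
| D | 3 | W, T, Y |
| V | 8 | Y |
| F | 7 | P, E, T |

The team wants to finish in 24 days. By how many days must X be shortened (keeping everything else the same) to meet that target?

Current finish: 26 days; target: 24.
X is on every critical path, so each day cut from X cuts the finish by one (this holds down to a finish of 24).
Need 26 − 24 = 2 days off X → X becomes 4 days, finish becomes 24.

2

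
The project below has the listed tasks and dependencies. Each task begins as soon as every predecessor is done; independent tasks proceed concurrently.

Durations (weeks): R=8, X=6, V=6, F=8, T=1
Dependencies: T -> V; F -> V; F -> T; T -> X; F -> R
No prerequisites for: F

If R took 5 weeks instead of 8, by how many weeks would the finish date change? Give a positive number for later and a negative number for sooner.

Baseline: F→R = 8+8 = 16 → 16 weeks.
R lies on that path, so at 5 weeks the path becomes 13 weeks.
Now F→T→V = 8+1+6 = 15 is longest, so the finish becomes 15 weeks.
Change in finish: 15 − 16 = -1 weeks.

-1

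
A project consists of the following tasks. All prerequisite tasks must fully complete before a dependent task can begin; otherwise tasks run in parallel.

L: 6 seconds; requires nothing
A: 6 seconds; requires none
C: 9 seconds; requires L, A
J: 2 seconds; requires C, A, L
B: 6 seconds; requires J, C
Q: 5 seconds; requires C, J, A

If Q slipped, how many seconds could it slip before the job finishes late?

1

Critical path: L→C→J→B = 6+9+2+6 = 23, so the finish is 23 seconds.
Longest path through Q: 22 seconds (earliest finish 22, latest finish 23).
Float = 23 − 22 = 1.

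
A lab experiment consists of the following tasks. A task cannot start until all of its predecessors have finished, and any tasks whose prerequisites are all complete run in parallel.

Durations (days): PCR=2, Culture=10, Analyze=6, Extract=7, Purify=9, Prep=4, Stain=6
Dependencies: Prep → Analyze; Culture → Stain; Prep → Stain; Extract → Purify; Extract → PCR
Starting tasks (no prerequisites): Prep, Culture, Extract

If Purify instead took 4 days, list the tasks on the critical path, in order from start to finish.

Culture, Stain

Actual critical path: Extract→Purify = 7+9 = 16 ⇒ 16 days.
Purify is on the critical path; changing it to 4 makes that path 11 days.
The binding chain switches to Culture→Stain = 10+6 = 16; finish 16 days.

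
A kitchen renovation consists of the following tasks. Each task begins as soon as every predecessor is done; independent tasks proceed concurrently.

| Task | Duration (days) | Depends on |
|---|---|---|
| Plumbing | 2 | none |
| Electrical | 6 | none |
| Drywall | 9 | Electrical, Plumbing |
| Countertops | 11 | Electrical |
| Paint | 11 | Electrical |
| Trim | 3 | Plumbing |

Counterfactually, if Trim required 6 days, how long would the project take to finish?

Critical path before the change: Electrical→Countertops = 6+11 = 17 giving 17 days.
Trim has 12 days of float (longest path through it is 5).
The critical path is still Electrical→Countertops; finish is now 17 days.

17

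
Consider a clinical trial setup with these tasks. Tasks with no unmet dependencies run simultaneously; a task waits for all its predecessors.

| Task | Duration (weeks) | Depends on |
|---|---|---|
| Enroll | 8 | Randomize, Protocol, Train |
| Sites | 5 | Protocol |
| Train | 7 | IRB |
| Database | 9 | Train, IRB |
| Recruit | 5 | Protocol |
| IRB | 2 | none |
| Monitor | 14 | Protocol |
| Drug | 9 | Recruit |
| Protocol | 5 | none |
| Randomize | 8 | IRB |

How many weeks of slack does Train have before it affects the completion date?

Protocol→Recruit→Drug = 5+5+9 = 19 sets the makespan at 19 weeks.
Train finishes as early as 9 and must finish by 10.
Float = 19 − 18 = 1.

1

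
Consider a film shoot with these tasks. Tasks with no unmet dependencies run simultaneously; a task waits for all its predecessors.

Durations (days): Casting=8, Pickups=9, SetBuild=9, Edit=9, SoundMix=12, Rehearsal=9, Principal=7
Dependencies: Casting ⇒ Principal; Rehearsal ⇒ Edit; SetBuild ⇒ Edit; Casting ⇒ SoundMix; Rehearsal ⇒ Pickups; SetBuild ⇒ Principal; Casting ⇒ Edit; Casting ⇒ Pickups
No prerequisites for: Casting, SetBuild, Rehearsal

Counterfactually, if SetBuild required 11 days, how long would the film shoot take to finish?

20

As given, the longest chain is Casting→SoundMix = 8+12 = 20, so the finish is 20 days.
SetBuild has 2 days of float (longest path through it is 18).
That remains the longest chain; total 20 days.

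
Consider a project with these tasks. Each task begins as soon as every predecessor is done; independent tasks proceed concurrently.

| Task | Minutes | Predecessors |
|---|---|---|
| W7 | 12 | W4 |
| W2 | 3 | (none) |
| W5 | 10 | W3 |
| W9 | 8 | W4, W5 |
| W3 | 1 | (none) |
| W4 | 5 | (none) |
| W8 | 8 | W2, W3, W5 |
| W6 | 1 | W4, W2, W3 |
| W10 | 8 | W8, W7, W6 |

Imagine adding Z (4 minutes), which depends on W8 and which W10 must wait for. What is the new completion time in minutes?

Originally the schedule takes 27 minutes.
With Z inserted, W10 now waits for max(W8, W7, W6, Z).
New critical path: W3→W5→W8→Z→W10 = 1+10+8+4+8 = 31 ⇒ 31 minutes.

31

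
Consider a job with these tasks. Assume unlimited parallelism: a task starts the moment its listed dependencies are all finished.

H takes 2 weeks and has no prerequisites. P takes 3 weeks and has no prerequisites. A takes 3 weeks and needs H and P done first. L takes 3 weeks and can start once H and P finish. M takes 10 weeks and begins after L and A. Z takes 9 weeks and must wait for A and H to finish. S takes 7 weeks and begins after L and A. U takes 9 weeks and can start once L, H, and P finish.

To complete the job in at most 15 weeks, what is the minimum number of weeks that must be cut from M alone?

1

Current finish: 16 weeks; target: 15.
M is on every critical path, so each week cut from M cuts the finish by one (this holds down to a finish of 15).
Need 16 − 15 = 1 week off M → M becomes 9 weeks, finish becomes 15.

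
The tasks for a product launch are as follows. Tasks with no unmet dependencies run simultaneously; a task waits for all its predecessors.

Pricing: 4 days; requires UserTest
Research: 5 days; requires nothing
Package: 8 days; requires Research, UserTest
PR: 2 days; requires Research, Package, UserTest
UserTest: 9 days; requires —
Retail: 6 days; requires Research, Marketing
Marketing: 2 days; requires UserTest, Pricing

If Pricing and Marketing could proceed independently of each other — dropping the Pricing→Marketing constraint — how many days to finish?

Before: longest chain UserTest→Pricing→Marketing→Retail = 9+4+2+6 = 21, finish 21.
Without Pricing→Marketing, Marketing's earliest start moves from 13 to 9.
New critical path: UserTest→Package→PR = 9+8+2 = 19 ⇒ 19 days.

19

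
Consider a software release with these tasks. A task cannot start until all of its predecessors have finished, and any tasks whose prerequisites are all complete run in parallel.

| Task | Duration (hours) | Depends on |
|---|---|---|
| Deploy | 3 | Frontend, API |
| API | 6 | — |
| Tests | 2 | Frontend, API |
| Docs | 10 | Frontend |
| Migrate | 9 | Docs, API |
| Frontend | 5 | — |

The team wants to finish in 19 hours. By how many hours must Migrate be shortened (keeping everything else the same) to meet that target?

5

Current finish: 24 hours; target: 19.
Migrate is on every critical path, so each hour cut from Migrate cuts the finish by one (this holds down to a finish of 16).
Need 24 − 19 = 5 hours off Migrate → Migrate becomes 4 hours, finish becomes 19.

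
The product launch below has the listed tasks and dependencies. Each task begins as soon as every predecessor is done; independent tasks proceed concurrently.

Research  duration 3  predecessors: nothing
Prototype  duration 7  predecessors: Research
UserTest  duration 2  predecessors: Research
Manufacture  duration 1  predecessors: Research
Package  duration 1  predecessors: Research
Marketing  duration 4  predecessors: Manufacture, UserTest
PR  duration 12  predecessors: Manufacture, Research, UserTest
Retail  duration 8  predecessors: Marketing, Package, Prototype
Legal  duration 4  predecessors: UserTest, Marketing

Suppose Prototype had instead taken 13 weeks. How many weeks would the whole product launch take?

24

Baseline: Research→Prototype→Retail = 3+7+8 = 18 → 18 weeks.
Prototype is on the critical path; changing it to 13 makes that path 24 weeks.
The critical path is still Research→Prototype→Retail; finish is now 24 weeks.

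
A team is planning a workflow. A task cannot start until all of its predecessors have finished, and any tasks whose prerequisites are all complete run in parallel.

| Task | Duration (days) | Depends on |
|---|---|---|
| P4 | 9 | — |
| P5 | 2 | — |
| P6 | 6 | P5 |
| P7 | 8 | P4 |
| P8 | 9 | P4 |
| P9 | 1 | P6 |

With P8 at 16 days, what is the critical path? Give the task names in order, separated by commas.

Actual critical path: P4→P8 = 9+9 = 18 ⇒ 18 days.
Since P8 is critical, the +7 change carries straight to that chain (now 25 days).
That remains the longest chain; total 25 days.

P4, P8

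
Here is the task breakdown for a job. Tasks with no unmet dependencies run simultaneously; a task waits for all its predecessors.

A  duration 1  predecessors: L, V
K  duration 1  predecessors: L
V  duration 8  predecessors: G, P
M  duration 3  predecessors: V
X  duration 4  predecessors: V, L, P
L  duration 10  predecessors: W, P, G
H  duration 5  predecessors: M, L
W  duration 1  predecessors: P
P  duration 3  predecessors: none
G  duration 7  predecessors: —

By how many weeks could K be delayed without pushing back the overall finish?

5

Critical path: G→V→M→H = 7+8+3+5 = 23, so the finish is 23 weeks.
K finishes as early as 18 and must finish by 23.
So K can slip 23 − 18 = 5 weeks.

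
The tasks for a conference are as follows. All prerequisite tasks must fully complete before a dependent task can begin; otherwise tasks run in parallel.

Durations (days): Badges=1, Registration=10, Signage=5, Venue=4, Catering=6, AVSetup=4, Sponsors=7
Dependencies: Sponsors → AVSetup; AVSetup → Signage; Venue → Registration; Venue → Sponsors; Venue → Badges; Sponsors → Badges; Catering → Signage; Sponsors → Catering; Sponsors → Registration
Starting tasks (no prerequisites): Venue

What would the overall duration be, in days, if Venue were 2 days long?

20

The binding path is Venue→Sponsors→Catering→Signage = 4+7+6+5 = 22; finish at 22 days.
Venue is on the critical path; changing it to 2 makes that path 20 days.
That remains the longest chain; total 20 days.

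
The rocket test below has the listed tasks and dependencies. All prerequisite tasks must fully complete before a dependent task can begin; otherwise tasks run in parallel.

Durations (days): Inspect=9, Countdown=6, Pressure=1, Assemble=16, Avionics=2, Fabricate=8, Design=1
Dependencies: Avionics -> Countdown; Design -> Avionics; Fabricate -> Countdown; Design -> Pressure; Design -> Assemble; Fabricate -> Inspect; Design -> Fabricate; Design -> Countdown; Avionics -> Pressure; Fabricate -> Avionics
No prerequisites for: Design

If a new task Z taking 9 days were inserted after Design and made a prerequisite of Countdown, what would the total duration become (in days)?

Originally the project takes 18 days.
With Z inserted, Countdown now waits for max(Avionics, Design, Fabricate, Z).
New critical path: Design→Fabricate→Inspect = 1+8+9 = 18 ⇒ 18 days.

18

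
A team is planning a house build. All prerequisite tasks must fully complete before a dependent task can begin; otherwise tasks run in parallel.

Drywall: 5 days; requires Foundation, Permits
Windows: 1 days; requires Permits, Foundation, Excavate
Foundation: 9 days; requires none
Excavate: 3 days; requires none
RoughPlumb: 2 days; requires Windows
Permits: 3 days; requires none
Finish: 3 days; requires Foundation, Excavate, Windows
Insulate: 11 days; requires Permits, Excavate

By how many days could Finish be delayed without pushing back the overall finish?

Permits→Insulate = 3+11 = 14 sets the makespan at 14 days.
Longest path through Finish: 13 days (earliest finish 13, latest finish 14).
So Finish can slip 14 − 13 = 1 day.

1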